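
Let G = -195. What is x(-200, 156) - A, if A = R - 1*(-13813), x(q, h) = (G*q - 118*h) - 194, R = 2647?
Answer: 3938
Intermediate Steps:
x(q, h) = -194 - 195*q - 118*h (x(q, h) = (-195*q - 118*h) - 194 = -194 - 195*q - 118*h)
A = 16460 (A = 2647 - 1*(-13813) = 2647 + 13813 = 16460)
x(-200, 156) - A = (-194 - 195*(-200) - 118*156) - 1*16460 = (-194 + 39000 - 18408) - 16460 = 20398 - 16460 = 3938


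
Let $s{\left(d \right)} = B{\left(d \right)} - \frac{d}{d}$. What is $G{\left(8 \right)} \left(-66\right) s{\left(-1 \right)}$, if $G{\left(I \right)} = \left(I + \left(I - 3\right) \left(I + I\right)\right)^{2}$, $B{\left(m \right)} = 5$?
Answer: $-2044416$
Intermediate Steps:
$s{\left(d \right)} = 4$ ($s{\left(d \right)} = 5 - \frac{d}{d} = 5 - 1 = 4$)
$G{\left(I \right)} = \left(I + 2 I \left(-3 + I\right)\right)^{2}$ ($G{\left(I \right)} = \left(I + \left(-3 + I\right) 2 I\right)^{2} = \left(I + 2 I \left(-3 + I\right)\right)^{2}$)
$G{\left(8 \right)} \left(-66\right) s{\left(-1 \right)} = 8^{2} \left(-5 + 2 \cdot 8\right)^{2} \left(-66\right) 4 = 64 \left(-5 + 16\right)^{2} \left(-66\right) 4 = 64 \cdot 11^{2} \left(-66\right) 4 = 64 \cdot 121 \left(-66\right) 4 = 7744 \left(-66\right) 4 = \left(-511104\right) 4 = -2044416$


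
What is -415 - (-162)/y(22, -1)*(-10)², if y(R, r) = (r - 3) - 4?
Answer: -2440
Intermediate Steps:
y(R, r) = -7 + r (y(R, r) = (-3 + r) - 4 = -7 + r)
-415 - (-162)/y(22, -1)*(-10)² = -415 - (-162)/(-7 - 1)*(-10)² = -415 - (-162)/(-8)*100 = -415 - (-162)*(-1)/8*100 = -415 - 1*81/4*100 = -415 - 81/4*100 = -415 - 2025 = -2440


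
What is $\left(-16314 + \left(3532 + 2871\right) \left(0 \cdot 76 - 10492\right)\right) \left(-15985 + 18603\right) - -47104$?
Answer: $-175920625516$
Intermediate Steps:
$\left(-16314 + \left(3532 + 2871\right) \left(0 \cdot 76 - 10492\right)\right) \left(-15985 + 18603\right) - -47104 = \left(-16314 + 6403 \left(0 - 10492\right)\right) 2618 + 47104 = \left(-16314 + 6403 \left(-10492\right)\right) 2618 + 47104 = \left(-16314 - 67180276\right) 2618 + 47104 = \left(-67196590\right) 2618 + 47104 = -175920672620 + 47104 = -175920625516$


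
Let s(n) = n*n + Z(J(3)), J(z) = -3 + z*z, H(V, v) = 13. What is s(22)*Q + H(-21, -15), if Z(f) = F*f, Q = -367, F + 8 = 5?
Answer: -171009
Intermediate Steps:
F = -3 (F = -8 + 5 = -3)
J(z) = -3 + z²
Z(f) = -3*f
s(n) = -18 + n² (s(n) = n*n - 3*(-3 + 3²) = n² - 3*(-3 + 9) = n² - 3*6 = n² - 18 = -18 + n²)
s(22)*Q + H(-21, -15) = (-18 + 22²)*(-367) + 13 = (-18 + 484)*(-367) + 13 = 466*(-367) + 13 = -171022 + 13 = -171009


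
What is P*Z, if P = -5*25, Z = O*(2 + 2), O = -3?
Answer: 1500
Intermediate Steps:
Z = -12 (Z = -3*(2 + 2) = -3*4 = -12)
P = -125
P*Z = -125*(-12) = 1500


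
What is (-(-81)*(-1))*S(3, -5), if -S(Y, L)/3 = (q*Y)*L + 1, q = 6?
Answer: -21627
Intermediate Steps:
S(Y, L) = -3 - 18*L*Y (S(Y, L) = -3*((6*Y)*L + 1) = -3*(6*L*Y + 1) = -3*(1 + 6*L*Y) = -3 - 18*L*Y)
(-(-81)*(-1))*S(3, -5) = (-(-81)*(-1))*(-3 - 18*(-5)*3) = (-27*3)*(-3 + 270) = -81*267 = -21627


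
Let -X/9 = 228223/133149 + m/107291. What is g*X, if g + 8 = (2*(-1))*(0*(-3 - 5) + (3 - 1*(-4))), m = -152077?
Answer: 279666645720/4761896453 ≈ 58.730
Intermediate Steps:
X = -12712120260/4761896453 (X = -9*(228223/133149 - 152077/107291) = -9*4237373420/14285689359 = -12712120260/4761896453 ≈ -2.6695)
g = -22 (g = -8 + (2*(-1))*(0*(-3 - 5) + (3 - 1*(-4))) = -8 - 2*(0*(-8) + (3 + 4)) = -8 - 2*(0 + 7) = -8 - 2*7 = -8 - 14 = -22)
g*X = -22*(-12712120260/4761896453) = 279666645720/4761896453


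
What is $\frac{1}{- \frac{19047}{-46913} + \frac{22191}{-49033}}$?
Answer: $- \frac{2300285129}{107114832} \approx -21.475$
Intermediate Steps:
$\frac{1}{- \frac{19047}{-46913} + \frac{22191}{-49033}} = \frac{1}{\left(-19047\right) \left(- \frac{1}{46913}\right) + 22191 \left(- \frac{1}{49033}\right)} = \frac{1}{\frac{19047}{46913} - \frac{22191}{49033}} = \frac{1}{- \frac{107114832}{2300285129}} = - \frac{2300285129}{107114832}$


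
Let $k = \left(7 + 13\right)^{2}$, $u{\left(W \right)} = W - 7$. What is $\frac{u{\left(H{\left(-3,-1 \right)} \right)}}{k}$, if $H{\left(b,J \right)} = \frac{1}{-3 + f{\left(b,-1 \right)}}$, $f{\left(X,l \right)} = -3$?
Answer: $- \frac{43}{2400} \approx -0.017917$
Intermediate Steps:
$H{\left(b,J \right)} = - \frac{1}{6}$ ($H{\left(b,J \right)} = \frac{1}{-3 - 3} = \frac{1}{-6} = - \frac{1}{6}$)
$u{\left(W \right)} = -7 + W$
$k = 400$ ($k = 20^{2} = 400$)
$\frac{u{\left(H{\left(-3,-1 \right)} \right)}}{k} = \frac{-7 - \frac{1}{6}}{400} = \left(- \frac{43}{6}\right) \frac{1}{400} = - \frac{43}{2400}$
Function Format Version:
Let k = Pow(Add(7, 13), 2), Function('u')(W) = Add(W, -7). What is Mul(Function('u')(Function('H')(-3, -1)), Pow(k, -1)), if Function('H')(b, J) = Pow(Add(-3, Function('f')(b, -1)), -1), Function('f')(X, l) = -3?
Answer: Rational(-43, 2400) ≈ -0.017917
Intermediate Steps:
Function('H')(b, J) = Rational(-1, 6) (Function('H')(b, J) = Pow(Add(-3, -3), -1) = Pow(-6, -1) = Rational(-1, 6))
Function('u')(W) = Add(-7, W)
k = 400 (k = Pow(20, 2) = 400)
Mul(Function('u')(Function('H')(-3, -1)), Pow(k, -1)) = Mul(Add(-7, Rational(-1, 6)), Pow(400, -1)) = Mul(Rational(-43, 6), Rational(1, 400)) = Rational(-43, 2400)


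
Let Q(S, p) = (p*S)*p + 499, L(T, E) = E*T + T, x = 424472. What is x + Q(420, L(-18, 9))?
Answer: 14032971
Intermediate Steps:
L(T, E) = T + E*T
Q(S, p) = 499 + S*p² (Q(S, p) = (S*p)*p + 499 = S*p² + 499 = 499 + S*p²)
x + Q(420, L(-18, 9)) = 424472 + (499 + 420*(-18*(1 + 9))²) = 424472 + (499 + 420*(-18*10)²) = 424472 + (499 + 420*(-180)²) = 424472 + (499 + 420*32400) = 424472 + (499 + 13608000) = 424472 + 13608499 = 14032971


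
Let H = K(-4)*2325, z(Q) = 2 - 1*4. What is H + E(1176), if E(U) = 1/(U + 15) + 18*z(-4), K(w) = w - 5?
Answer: -24964550/1191 ≈ -20961.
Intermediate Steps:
K(w) = -5 + w
z(Q) = -2 (z(Q) = 2 - 4 = -2)
E(U) = -36 + 1/(15 + U) (E(U) = 1/(U + 15) + 18*(-2) = 1/(15 + U) - 36 = -36 + 1/(15 + U))
H = -20925 (H = (-5 - 4)*2325 = -9*2325 = -20925)
H + E(1176) = -20925 + (-539 - 36*1176)/(15 + 1176) = -20925 + (-539 - 42336)/1191 = -20925 + (1/1191)*(-42875) = -20925 - 42875/1191 = -24964550/1191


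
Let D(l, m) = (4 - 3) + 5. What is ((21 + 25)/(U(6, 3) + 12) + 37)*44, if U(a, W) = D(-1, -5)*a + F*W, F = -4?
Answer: 15158/9 ≈ 1684.2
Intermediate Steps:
D(l, m) = 6 (D(l, m) = 1 + 5 = 6)
U(a, W) = -4*W + 6*a (U(a, W) = 6*a - 4*W = -4*W + 6*a)
((21 + 25)/(U(6, 3) + 12) + 37)*44 = ((21 + 25)/((-4*3 + 6*6) + 12) + 37)*44 = (46/((-12 + 36) + 12) + 37)*44 = (46/(24 + 12) + 37)*44 = (46/36 + 37)*44 = (46*(1/36) + 37)*44 = (23/18 + 37)*44 = (689/18)*44 = 15158/9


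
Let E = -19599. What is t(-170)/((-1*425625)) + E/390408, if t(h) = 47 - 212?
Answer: -183942379/3692609000 ≈ -0.049814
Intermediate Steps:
t(h) = -165
t(-170)/((-1*425625)) + E/390408 = -165/((-1*425625)) - 19599/390408 = -165/(-425625) - 19599*1/390408 = -165*(-1/425625) - 6533/130136 = 11/28375 - 6533/130136 = -183942379/3692609000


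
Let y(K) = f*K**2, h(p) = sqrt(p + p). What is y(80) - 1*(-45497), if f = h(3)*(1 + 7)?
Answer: 45497 + 51200*sqrt(6) ≈ 1.7091e+5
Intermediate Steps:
h(p) = sqrt(2)*sqrt(p) (h(p) = sqrt(2*p) = sqrt(2)*sqrt(p))
f = 8*sqrt(6) (f = (sqrt(2)*sqrt(3))*(1 + 7) = sqrt(6)*8 = 8*sqrt(6) ≈ 19.596)
y(K) = 8*sqrt(6)*K**2 (y(K) = (8*sqrt(6))*K**2 = 8*sqrt(6)*K**2)
y(80) - 1*(-45497) = 8*sqrt(6)*80**2 - 1*(-45497) = 8*sqrt(6)*6400 + 45497 = 51200*sqrt(6) + 45497 = 45497 + 51200*sqrt(6)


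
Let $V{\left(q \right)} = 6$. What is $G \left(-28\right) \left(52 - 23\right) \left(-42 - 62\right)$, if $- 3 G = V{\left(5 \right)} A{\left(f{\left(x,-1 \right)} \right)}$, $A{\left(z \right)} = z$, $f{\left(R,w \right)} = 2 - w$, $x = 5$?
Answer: $-506688$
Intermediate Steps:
$G = -6$ ($G = - \frac{6 \left(2 - -1\right)}{3} = - \frac{6 \left(2 + 1\right)}{3} = - \frac{6 \cdot 3}{3} = \left(- \frac{1}{3}\right) 18 = -6$)
$G \left(-28\right) \left(52 - 23\right) \left(-42 - 62\right) = \left(-6\right) \left(-28\right) \left(52 - 23\right) \left(-42 - 62\right) = 168 \cdot 29 \left(-104\right) = 168 \left(-3016\right) = -506688$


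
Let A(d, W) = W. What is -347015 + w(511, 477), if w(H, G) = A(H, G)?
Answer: -346538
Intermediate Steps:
w(H, G) = G
-347015 + w(511, 477) = -347015 + 477 = -346538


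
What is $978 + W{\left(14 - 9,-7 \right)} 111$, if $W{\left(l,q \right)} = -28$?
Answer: $-2130$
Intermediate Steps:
$978 + W{\left(14 - 9,-7 \right)} 111 = 978 - 3108 = -2130$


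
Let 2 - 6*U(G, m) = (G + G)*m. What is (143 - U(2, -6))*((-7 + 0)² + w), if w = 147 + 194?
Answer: 54080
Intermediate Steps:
U(G, m) = ⅓ - G*m/3 (U(G, m) = ⅓ - (G + G)*m/6 = ⅓ - 2*G*m/6 = ⅓ - G*m/3)
w = 341
(143 - U(2, -6))*((-7 + 0)² + w) = (143 - (⅓ - ⅓*2*(-6)))*((-7 + 0)² + 341) = (143 - (⅓ + 4))*((-7)² + 341) = (143 - 1*13/3)*(49 + 341) = (143 - 13/3)*390 = (416/3)*390 = 54080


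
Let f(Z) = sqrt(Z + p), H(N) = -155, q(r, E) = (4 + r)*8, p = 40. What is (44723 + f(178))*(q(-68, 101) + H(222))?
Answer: -29830241 - 667*sqrt(218) ≈ -2.9840e+7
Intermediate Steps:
q(r, E) = 32 + 8*r
f(Z) = sqrt(40 + Z) (f(Z) = sqrt(Z + 40) = sqrt(40 + Z))
(44723 + f(178))*(q(-68, 101) + H(222)) = (44723 + sqrt(40 + 178))*((32 + 8*(-68)) - 155) = (44723 + sqrt(218))*((32 - 544) - 155) = (44723 + sqrt(218))*(-512 - 155) = (44723 + sqrt(218))*(-667) = -29830241 - 667*sqrt(218)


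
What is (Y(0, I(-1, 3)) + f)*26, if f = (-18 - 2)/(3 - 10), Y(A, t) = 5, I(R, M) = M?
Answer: 1430/7 ≈ 204.29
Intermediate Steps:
f = 20/7 (f = -20/(-7) = -20*(-1/7) = 20/7 ≈ 2.8571)
(Y(0, I(-1, 3)) + f)*26 = (5 + 20/7)*26 = (55/7)*26 = 1430/7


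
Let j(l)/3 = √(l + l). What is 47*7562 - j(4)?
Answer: 355414 - 6*√2 ≈ 3.5541e+5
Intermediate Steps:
j(l) = 3*√2*√l (j(l) = 3*√(l + l) = 3*√(2*l) = 3*(√2*√l) = 3*√2*√l)
47*7562 - j(4) = 47*7562 - 3*√2*√4 = 355414 - 3*√2*2 = 355414 - 6*√2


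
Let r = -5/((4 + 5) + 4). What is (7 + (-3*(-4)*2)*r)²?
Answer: 841/169 ≈ 4.9763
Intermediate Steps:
r = -5/13 (r = -5/(9 + 4) = -5/13 ≈ -0.38462)
(7 + (-3*(-4)*2)*r)² = (7 + (-3*(-4)*2)*(-5/13))² = (7 + (12*2)*(-5/13))² = (7 + 24*(-5/13))² = (7 - 120/13)² = (-29/13)² = 841/169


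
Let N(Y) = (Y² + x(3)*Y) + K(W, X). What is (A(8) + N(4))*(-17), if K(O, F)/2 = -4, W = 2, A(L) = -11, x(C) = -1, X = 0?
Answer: 119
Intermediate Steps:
K(O, F) = -8 (K(O, F) = 2*(-4) = -8)
N(Y) = -8 + Y² - Y (N(Y) = (Y² - Y) - 8 = -8 + Y² - Y)
(A(8) + N(4))*(-17) = (-11 + (-8 + 4² - 1*4))*(-17) = (-11 + (-8 + 16 - 4))*(-17) = (-11 + 4)*(-17) = -7*(-17) = 119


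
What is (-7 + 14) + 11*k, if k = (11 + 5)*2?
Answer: 359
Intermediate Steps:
k = 32 (k = 16*2 = 32)
(-7 + 14) + 11*k = (-7 + 14) + 11*32 = 7 + 352 = 359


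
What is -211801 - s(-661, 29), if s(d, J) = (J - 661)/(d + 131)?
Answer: -56127581/265 ≈ -2.1180e+5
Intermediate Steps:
s(d, J) = (-661 + J)/(131 + d)
-211801 - s(-661, 29) = -211801 - (-661 + 29)/(131 - 661) = -211801 - (-632)/(-530) = -211801 - (-1)*(-632)/530 = -211801 - 1*316/265 = -211801 - 316/265 = -56127581/265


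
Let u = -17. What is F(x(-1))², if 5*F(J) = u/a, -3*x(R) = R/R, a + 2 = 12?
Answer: 289/2500 ≈ 0.11560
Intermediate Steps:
a = 10 (a = -2 + 12 = 10)
x(R) = -⅓ (x(R) = -R/(3*R) = -⅓*1 = -⅓)
F(J) = -17/50 (F(J) = (-17/10)/5 = (-17*⅒)/5 = (⅕)*(-17/10) = -17/50)
F(x(-1))² = (-17/50)² = 289/2500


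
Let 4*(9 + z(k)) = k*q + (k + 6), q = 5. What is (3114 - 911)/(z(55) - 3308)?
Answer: -2203/3233 ≈ -0.68141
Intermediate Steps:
z(k) = -15/2 + 3*k/2 (z(k) = -9 + (k*5 + (k + 6))/4 = -9 + (5*k + (6 + k))/4 = -9 + (6 + 6*k)/4 = -9 + (3/2 + 3*k/2) = -15/2 + 3*k/2)
(3114 - 911)/(z(55) - 3308) = (3114 - 911)/((-15/2 + (3/2)*55) - 3308) = 2203/((-15/2 + 165/2) - 3308) = 2203/(75 - 3308) = 2203/(-3233) = 2203*(-1/3233) = -2203/3233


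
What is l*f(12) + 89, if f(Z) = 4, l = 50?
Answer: 289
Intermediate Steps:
l*f(12) + 89 = 50*4 + 89 = 200 + 89 = 289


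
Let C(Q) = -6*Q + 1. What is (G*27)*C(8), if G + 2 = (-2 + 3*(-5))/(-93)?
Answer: 71487/31 ≈ 2306.0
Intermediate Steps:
C(Q) = 1 - 6*Q
G = -169/93 (G = -2 + (-2 + 3*(-5))/(-93) = -2 + (-2 - 15)*(-1/93) = -2 - 17*(-1/93) = -2 + 17/93 = -169/93 ≈ -1.8172)
(G*27)*C(8) = (-169/93*27)*(1 - 6*8) = -1521*(1 - 48)/31 = -1521/31*(-47) = 71487/31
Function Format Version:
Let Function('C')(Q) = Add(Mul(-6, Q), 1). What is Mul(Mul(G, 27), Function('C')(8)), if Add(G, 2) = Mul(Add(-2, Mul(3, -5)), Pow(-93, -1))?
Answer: Rational(71487, 31) ≈ 2306.0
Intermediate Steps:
Function('C')(Q) = Add(1, Mul(-6, Q))
G = Rational(-169, 93) (G = Add(-2, Mul(Add(-2, Mul(3, -5)), Pow(-93, -1))) = Add(-2, Mul(Add(-2, -15), Rational(-1, 93))) = Add(-2, Mul(-17, Rational(-1, 93))) = Add(-2, Rational(17, 93)) = Rational(-169, 93) ≈ -1.8172)
Mul(Mul(G, 27), Function('C')(8)) = Mul(Mul(Rational(-169, 93), 27), Add(1, Mul(-6, 8))) = Mul(Rational(-1521, 31), Add(1, -48)) = Mul(Rational(-1521, 31), -47) = Rational(71487, 31)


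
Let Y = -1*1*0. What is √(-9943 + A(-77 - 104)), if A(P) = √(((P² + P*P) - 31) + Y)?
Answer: √(-9943 + √65491) ≈ 98.423*I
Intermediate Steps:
Y = 0 (Y = -1*0 = 0)
A(P) = √(-31 + 2*P²) (A(P) = √(((P² + P*P) - 31) + 0) = √(((P² + P²) - 31) + 0) = √((2*P² - 31) + 0) = √((-31 + 2*P²) + 0) = √(-31 + 2*P²))
√(-9943 + A(-77 - 104)) = √(-9943 + √(-31 + 2*(-77 - 104)²)) = √(-9943 + √(-31 + 2*(-181)²)) = √(-9943 + √(-31 + 2*32761)) = √(-9943 + √(-31 + 65522)) = √(-9943 + √65491)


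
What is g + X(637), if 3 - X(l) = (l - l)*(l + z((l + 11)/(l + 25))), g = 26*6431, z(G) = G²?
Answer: 167209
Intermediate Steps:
g = 167206
X(l) = 3 (X(l) = 3 - (l - l)*(l + ((l + 11)/(l + 25))²) = 3 - 0*(l + ((11 + l)/(25 + l))²) = 3 - 0*(l + (11 + l)²/(25 + l)²) = 3 - 1*0 = 3 + 0 = 3)
g + X(637) = 167206 + 3 = 167209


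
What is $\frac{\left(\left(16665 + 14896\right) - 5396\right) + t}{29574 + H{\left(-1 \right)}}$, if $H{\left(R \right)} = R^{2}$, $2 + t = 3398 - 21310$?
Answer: $\frac{8251}{29575} \approx 0.27899$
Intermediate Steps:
$t = -17914$ ($t = -2 + \left(3398 - 21310\right) = -2 - 17912 = -17914$)
$\frac{\left(\left(16665 + 14896\right) - 5396\right) + t}{29574 + H{\left(-1 \right)}} = \frac{\left(\left(16665 + 14896\right) - 5396\right) - 17914}{29574 + \left(-1\right)^{2}} = \frac{\left(31561 - 5396\right) - 17914}{29574 + 1} = \frac{26165 - 17914}{29575} = 8251 \cdot \frac{1}{29575} = \frac{8251}{29575}$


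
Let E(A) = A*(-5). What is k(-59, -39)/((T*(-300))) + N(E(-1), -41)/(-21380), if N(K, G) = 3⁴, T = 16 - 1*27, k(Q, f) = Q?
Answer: -19109/881925 ≈ -0.021667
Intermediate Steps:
E(A) = -5*A
T = -11 (T = 16 - 27 = -11)
N(K, G) = 81
k(-59, -39)/((T*(-300))) + N(E(-1), -41)/(-21380) = -59/((-11*(-300))) + 81/(-21380) = -59/3300 + 81*(-1/21380) = -59*1/3300 - 81/21380 = -59/3300 - 81/21380 = -19109/881925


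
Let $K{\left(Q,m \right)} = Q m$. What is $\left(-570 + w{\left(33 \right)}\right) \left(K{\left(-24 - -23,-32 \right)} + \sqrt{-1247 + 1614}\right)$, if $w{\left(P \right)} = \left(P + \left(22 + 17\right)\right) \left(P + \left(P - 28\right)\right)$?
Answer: $69312 + 2166 \sqrt{367} \approx 1.1081 \cdot 10^{5}$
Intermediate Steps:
$w{\left(P \right)} = \left(-28 + 2 P\right) \left(39 + P\right)$ ($w{\left(P \right)} = \left(P + 39\right) \left(P + \left(-28 + P\right)\right) = \left(39 + P\right) \left(-28 + 2 P\right) = \left(-28 + 2 P\right) \left(39 + P\right)$)
$\left(-570 + w{\left(33 \right)}\right) \left(K{\left(-24 - -23,-32 \right)} + \sqrt{-1247 + 1614}\right) = \left(-570 + \left(-1092 + 2 \cdot 33^{2} + 50 \cdot 33\right)\right) \left(\left(-24 - -23\right) \left(-32\right) + \sqrt{-1247 + 1614}\right) = \left(-570 + \left(-1092 + 2 \cdot 1089 + 1650\right)\right) \left(\left(-24 + 23\right) \left(-32\right) + \sqrt{367}\right) = \left(-570 + \left(-1092 + 2178 + 1650\right)\right) \left(\left(-1\right) \left(-32\right) + \sqrt{367}\right) = \left(-570 + 2736\right) \left(32 + \sqrt{367}\right) = 2166 \left(32 + \sqrt{367}\right) = 69312 + 2166 \sqrt{367}$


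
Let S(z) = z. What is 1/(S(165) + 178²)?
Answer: 1/31849 ≈ 3.1398e-5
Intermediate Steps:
1/(S(165) + 178²) = 1/(165 + 178²) = 1/(165 + 31684) = 1/31849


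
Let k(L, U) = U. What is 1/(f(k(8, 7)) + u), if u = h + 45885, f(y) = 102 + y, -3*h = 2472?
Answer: 1/45170 ≈ 2.2139e-5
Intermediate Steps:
h = -824 (h = -⅓*2472 = -824)
u = 45061 (u = -824 + 45885 = 45061)
1/(f(k(8, 7)) + u) = 1/((102 + 7) + 45061) = 1/(109 + 45061) = 1/45170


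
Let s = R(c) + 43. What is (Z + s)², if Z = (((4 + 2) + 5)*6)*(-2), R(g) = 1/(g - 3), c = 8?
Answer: 197136/25 ≈ 7885.4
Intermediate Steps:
R(g) = 1/(-3 + g)
s = 216/5 (s = 1/(-3 + 8) + 43 = 1/5 + 43 = ⅕ + 43 = 216/5 ≈ 43.200)
Z = -132 (Z = ((6 + 5)*6)*(-2) = (11*6)*(-2) = 66*(-2) = -132)
(Z + s)² = (-132 + 216/5)² = (-444/5)² = 197136/25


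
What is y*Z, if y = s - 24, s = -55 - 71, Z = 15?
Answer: -2250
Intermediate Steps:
s = -126
y = -150 (y = -126 - 24 = -150)
y*Z = -150*15 = -2250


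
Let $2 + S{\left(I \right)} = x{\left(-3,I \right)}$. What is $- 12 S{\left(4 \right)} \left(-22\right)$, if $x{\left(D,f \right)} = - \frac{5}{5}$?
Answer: $-792$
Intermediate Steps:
$x{\left(D,f \right)} = -1$ ($x{\left(D,f \right)} = \left(-5\right) \frac{1}{5} = -1$)
$S{\left(I \right)} = -3$ ($S{\left(I \right)} = -2 - 1 = -3$)
$- 12 S{\left(4 \right)} \left(-22\right) = \left(-12\right) \left(-3\right) \left(-22\right) = 36 \left(-22\right) = -792$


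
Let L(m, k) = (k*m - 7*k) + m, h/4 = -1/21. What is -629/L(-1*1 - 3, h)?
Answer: 13209/40 ≈ 330.23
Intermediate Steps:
h = -4/21 (h = 4*(-1/21) = -4/21 ≈ -0.19048)
L(m, k) = m - 7*k + k*m (L(m, k) = (-7*k + k*m) + m = m - 7*k + k*m)
-629/L(-1*1 - 3, h) = -629/((-1*1 - 3) - 7*(-4/21) - 4*(-1*1 - 3)/21) = -629/((-1 - 3) + 4/3 - 4*(-1 - 3)/21) = -629/(-4 + 4/3 - 4/21*(-4)) = -629/(-4 + 4/3 + 16/21) = -629/(-40/21) = -629*(-21/40) = 13209/40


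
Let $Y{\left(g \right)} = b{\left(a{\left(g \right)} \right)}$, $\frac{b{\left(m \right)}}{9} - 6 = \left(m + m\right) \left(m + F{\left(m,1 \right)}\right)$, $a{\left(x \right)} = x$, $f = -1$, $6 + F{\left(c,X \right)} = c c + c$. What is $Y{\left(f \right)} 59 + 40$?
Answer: $10660$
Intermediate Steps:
$F{\left(c,X \right)} = -6 + c + c^{2}$ ($F{\left(c,X \right)} = -6 + \left(c c + c\right) = -6 + \left(c^{2} + c\right) = -6 + \left(c + c^{2}\right) = -6 + c + c^{2}$)
$b{\left(m \right)} = 54 + 18 m \left(-6 + m^{2} + 2 m\right)$ ($b{\left(m \right)} = 54 + 9 \left(m + m\right) \left(m + \left(-6 + m + m^{2}\right)\right) = 54 + 9 \cdot 2 m \left(-6 + m^{2} + 2 m\right) = 54 + 18 m \left(-6 + m^{2} + 2 m\right)$)
$Y{\left(g \right)} = 54 + 18 g^{2} + 18 g \left(-6 + g + g^{2}\right)$
$Y{\left(f \right)} 59 + 40 = \left(54 + 18 \left(-1\right)^{2} + 18 \left(-1\right) \left(-6 - 1 + \left(-1\right)^{2}\right)\right) 59 + 40 = \left(54 + 18 \cdot 1 + 18 \left(-1\right) \left(-6 - 1 + 1\right)\right) 59 + 40 = \left(54 + 18 + 18 \left(-1\right) \left(-6\right)\right) 59 + 40 = \left(54 + 18 + 108\right) 59 + 40 = 180 \cdot 59 + 40 = 10620 + 40 = 10660$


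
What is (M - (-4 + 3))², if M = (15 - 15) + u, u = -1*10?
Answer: 81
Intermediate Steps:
u = -10
M = -10 (M = (15 - 15) - 10 = 0 - 10 = -10)
(M - (-4 + 3))² = (-10 - (-4 + 3))² = (-10 - 1*(-1))² = (-10 + 1)² = (-9)² = 81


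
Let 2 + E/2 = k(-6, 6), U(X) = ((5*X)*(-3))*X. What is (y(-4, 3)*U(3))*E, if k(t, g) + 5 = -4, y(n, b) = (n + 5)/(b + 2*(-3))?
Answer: -990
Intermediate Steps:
y(n, b) = (5 + n)/(-6 + b) (y(n, b) = (5 + n)/(b - 6) = (5 + n)/(-6 + b))
k(t, g) = -9 (k(t, g) = -5 - 4 = -9)
U(X) = -15*X² (U(X) = (-15*X)*X = -15*X²)
E = -22 (E = -4 + 2*(-9) = -4 - 18 = -22)
(y(-4, 3)*U(3))*E = (((5 - 4)/(-6 + 3))*(-15*3²))*(-22) = ((1/(-3))*(-15*9))*(-22) = (-⅓*1*(-135))*(-22) = -⅓*(-135)*(-22) = 45*(-22) = -990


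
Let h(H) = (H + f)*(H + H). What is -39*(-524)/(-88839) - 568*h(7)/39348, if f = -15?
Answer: 134651836/97101027 ≈ 1.3867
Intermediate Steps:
h(H) = 2*H*(-15 + H) (h(H) = (H - 15)*(H + H) = (-15 + H)*(2*H) = 2*H*(-15 + H))
-39*(-524)/(-88839) - 568*h(7)/39348 = -39*(-524)/(-88839) - 1136*7*(-15 + 7)/39348 = 20436*(-1/88839) - 1136*7*(-8)*(1/39348) = -6812/29613 - 568*(-112)*(1/39348) = -6812/29613 + 63616*(1/39348) = -6812/29613 + 15904/9837 = 134651836/97101027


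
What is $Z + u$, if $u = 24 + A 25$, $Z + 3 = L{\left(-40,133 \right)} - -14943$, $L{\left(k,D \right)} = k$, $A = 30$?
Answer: $15674$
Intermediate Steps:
$Z = 14900$ ($Z = -3 - -14903 = -3 + \left(-40 + 14943\right) = -3 + 14903 = 14900$)
$u = 774$ ($u = 24 + 30 \cdot 25 = 24 + 750 = 774$)
$Z + u = 14900 + 774 = 15674$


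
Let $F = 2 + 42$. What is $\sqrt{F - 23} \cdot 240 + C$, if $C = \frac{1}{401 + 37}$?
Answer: $\frac{1}{438} + 240 \sqrt{21} \approx 1099.8$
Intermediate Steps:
$C = \frac{1}{438} \approx 0.0022831$
$F = 44$
$\sqrt{F - 23} \cdot 240 + C = \sqrt{44 - 23} \cdot 240 + \frac{1}{438} = \sqrt{21} \cdot 240 + \frac{1}{438} = 240 \sqrt{21} + \frac{1}{438} = \frac{1}{438} + 240 \sqrt{21}$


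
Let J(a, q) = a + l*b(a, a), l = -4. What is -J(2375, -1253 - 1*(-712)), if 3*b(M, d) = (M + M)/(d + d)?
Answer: -7121/3 ≈ -2373.7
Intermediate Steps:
b(M, d) = M/(3*d) (b(M, d) = ((M + M)/(d + d))/3 = ((2*M)/((2*d)))/3 = ((2*M)*(1/(2*d)))/3 = (M/d)/3 = M/(3*d))
J(a, q) = -4/3 + a (J(a, q) = a - 4*a/(3*a) = a - 4*⅓ = a - 4/3 = -4/3 + a)
-J(2375, -1253 - 1*(-712)) = -(-4/3 + 2375) = -1*7121/3 = -7121/3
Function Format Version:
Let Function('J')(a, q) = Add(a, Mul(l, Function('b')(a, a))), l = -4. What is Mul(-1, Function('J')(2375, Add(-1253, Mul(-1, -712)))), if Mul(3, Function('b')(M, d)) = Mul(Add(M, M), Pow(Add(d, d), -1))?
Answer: Rational(-7121, 3) ≈ -2373.7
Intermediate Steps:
Function('b')(M, d) = Mul(Rational(1, 3), M, Pow(d, -1)) (Function('b')(M, d) = Mul(Rational(1, 3), Mul(Add(M, M), Pow(Add(d, d), -1))) = Mul(Rational(1, 3), Mul(Mul(2, M), Pow(Mul(2, d), -1))) = Mul(Rational(1, 3), Mul(Mul(2, M), Mul(Rational(1, 2), Pow(d, -1)))) = Mul(Rational(1, 3), Mul(M, Pow(d, -1))) = Mul(Rational(1, 3), M, Pow(d, -1)))
Function('J')(a, q) = Add(Rational(-4, 3), a) (Function('J')(a, q) = Add(a, Mul(-4, Mul(Rational(1, 3), a, Pow(a, -1)))) = Add(a, Mul(-4, Rational(1, 3))) = Add(a, Rational(-4, 3)) = Add(Rational(-4, 3), a))
Mul(-1, Function('J')(2375, Add(-1253, Mul(-1, -712)))) = Mul(-1, Add(Rational(-4, 3), 2375)) = Mul(-1, Rational(7121, 3)) = Rational(-7121, 3)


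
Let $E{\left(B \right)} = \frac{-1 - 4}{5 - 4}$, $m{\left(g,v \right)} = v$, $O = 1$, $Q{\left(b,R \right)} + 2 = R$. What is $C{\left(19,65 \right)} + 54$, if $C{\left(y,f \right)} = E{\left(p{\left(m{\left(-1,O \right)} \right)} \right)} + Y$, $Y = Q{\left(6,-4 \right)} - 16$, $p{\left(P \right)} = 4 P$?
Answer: $27$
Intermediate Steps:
$Q{\left(b,R \right)} = -2 + R$
$E{\left(B \right)} = -5$ ($E{\left(B \right)} = - \frac{5}{1} = \left(-5\right) 1 = -5$)
$Y = -22$ ($Y = \left(-2 - 4\right) - 16 = -6 - 16 = -22$)
$C{\left(y,f \right)} = -27$ ($C{\left(y,f \right)} = -5 - 22 = -27$)
$C{\left(19,65 \right)} + 54 = -27 + 54 = 27$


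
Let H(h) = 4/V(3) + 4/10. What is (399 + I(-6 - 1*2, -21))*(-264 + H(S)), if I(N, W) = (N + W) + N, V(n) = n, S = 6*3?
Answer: -1424108/15 ≈ -94941.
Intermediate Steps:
S = 18
H(h) = 26/15 (H(h) = 4/3 + 4/10 = 4*(⅓) + 4*(⅒) = 4/3 + ⅖ = 26/15)
I(N, W) = W + 2*N
(399 + I(-6 - 1*2, -21))*(-264 + H(S)) = (399 + (-21 + 2*(-6 - 1*2)))*(-264 + 26/15) = (399 + (-21 + 2*(-6 - 2)))*(-3934/15) = (399 + (-21 + 2*(-8)))*(-3934/15) = (399 + (-21 - 16))*(-3934/15) = (399 - 37)*(-3934/15) = 362*(-3934/15) = -1424108/15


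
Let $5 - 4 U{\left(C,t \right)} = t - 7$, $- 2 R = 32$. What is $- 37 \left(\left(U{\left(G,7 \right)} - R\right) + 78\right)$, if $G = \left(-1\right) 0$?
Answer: $- \frac{14097}{4} \approx -3524.3$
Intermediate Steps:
$G = 0$
$R = -16$ ($R = \left(- \frac{1}{2}\right) 32 = -16$)
$U{\left(C,t \right)} = 3 - \frac{t}{4}$ ($U{\left(C,t \right)} = \frac{5}{4} - \frac{t - 7}{4} = \frac{5}{4} - \frac{-7 + t}{4} = \frac{5}{4} - \left(- \frac{7}{4} + \frac{t}{4}\right) = 3 - \frac{t}{4}$)
$- 37 \left(\left(U{\left(G,7 \right)} - R\right) + 78\right) = - 37 \left(\left(\left(3 - \frac{7}{4}\right) - -16\right) + 78\right) = - 37 \left(\left(\left(3 - \frac{7}{4}\right) + 16\right) + 78\right) = - 37 \left(\left(\frac{5}{4} + 16\right) + 78\right) = - 37 \left(\frac{69}{4} + 78\right) = \left(-37\right) \frac{381}{4} = - \frac{14097}{4}$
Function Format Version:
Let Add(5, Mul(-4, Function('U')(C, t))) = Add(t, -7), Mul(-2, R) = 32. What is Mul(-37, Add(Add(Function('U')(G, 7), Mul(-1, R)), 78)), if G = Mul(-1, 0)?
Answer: Rational(-14097, 4) ≈ -3524.3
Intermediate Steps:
G = 0
R = -16 (R = Mul(Rational(-1, 2), 32) = -16)
Function('U')(C, t) = Add(3, Mul(Rational(-1, 4), t)) (Function('U')(C, t) = Add(Rational(5, 4), Mul(Rational(-1, 4), Add(t, -7))) = Add(Rational(5, 4), Mul(Rational(-1, 4), Add(-7, t))) = Add(Rational(5, 4), Add(Rational(7, 4), Mul(Rational(-1, 4), t))) = Add(3, Mul(Rational(-1, 4), t)))
Mul(-37, Add(Add(Function('U')(G, 7), Mul(-1, R)), 78)) = Mul(-37, Add(Add(Add(3, Mul(Rational(-1, 4), 7)), Mul(-1, -16)), 78)) = Mul(-37, Add(Add(Add(3, Rational(-7, 4)), 16), 78)) = Mul(-37, Add(Add(Rational(5, 4), 16), 78)) = Mul(-37, Add(Rational(69, 4), 78)) = Mul(-37, Rational(381, 4)) = Rational(-14097, 4)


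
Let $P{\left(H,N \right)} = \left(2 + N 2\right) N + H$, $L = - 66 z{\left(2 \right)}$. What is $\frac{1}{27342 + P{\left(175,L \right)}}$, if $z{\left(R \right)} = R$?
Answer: $\frac{1}{62101} \approx 1.6103 \cdot 10^{-5}$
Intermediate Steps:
$L = -132$ ($L = \left(-66\right) 2 = -132$)
$P{\left(H,N \right)} = H + N \left(2 + 2 N\right)$ ($P{\left(H,N \right)} = \left(2 + 2 N\right) N + H = N \left(2 + 2 N\right) + H = H + N \left(2 + 2 N\right)$)
$\frac{1}{27342 + P{\left(175,L \right)}} = \frac{1}{27342 + \left(175 + 2 \left(-132\right) + 2 \left(-132\right)^{2}\right)} = \frac{1}{27342 + \left(175 - 264 + 2 \cdot 17424\right)} = \frac{1}{27342 + \left(175 - 264 + 34848\right)} = \frac{1}{27342 + 34759} = \frac{1}{62101}$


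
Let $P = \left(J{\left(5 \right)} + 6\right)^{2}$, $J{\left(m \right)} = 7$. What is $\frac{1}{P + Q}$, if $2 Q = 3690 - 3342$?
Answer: $\frac{1}{343} \approx 0.0029155$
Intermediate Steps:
$Q = 174$ ($Q = \frac{3690 - 3342}{2} = \frac{1}{2} \cdot 348 = 174$)
$P = 169$ ($P = \left(7 + 6\right)^{2} = 13^{2} = 169$)
$\frac{1}{P + Q} = \frac{1}{169 + 174} = \frac{1}{343}$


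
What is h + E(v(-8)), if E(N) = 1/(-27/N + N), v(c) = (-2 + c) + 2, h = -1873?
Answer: -69309/37 ≈ -1873.2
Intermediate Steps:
v(c) = c
E(N) = 1/(N - 27/N)
h + E(v(-8)) = -1873 - 8/(-27 + (-8)**2) = -1873 - 8/(-27 + 64) = -1873 - 8/37 = -69309/37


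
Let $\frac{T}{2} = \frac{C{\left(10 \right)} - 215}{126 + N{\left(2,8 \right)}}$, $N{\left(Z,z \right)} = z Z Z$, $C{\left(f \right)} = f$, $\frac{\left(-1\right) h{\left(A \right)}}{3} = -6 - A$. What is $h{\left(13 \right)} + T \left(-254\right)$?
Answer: $\frac{56573}{79} \approx 716.11$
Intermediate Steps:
$h{\left(A \right)} = 18 + 3 A$ ($h{\left(A \right)} = - 3 \left(-6 - A\right) = 18 + 3 A$)
$N{\left(Z,z \right)} = z Z^{2}$ ($N{\left(Z,z \right)} = Z z Z = z Z^{2}$)
$T = - \frac{205}{79}$ ($T = 2 \frac{10 - 215}{126 + 8 \cdot 2^{2}} = 2 \left(- \frac{205}{126 + 8 \cdot 4}\right) = 2 \left(- \frac{205}{126 + 32}\right) = 2 \left(- \frac{205}{158}\right) = - \frac{205}{79} \approx -2.5949$)
$h{\left(13 \right)} + T \left(-254\right) = \left(18 + 3 \cdot 13\right) - - \frac{52070}{79} = \left(18 + 39\right) + \frac{52070}{79} = 57 + \frac{52070}{79} = \frac{56573}{79}$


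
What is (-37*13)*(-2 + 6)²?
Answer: -7696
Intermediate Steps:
(-37*13)*(-2 + 6)² = -481*4² = -481*16 = -7696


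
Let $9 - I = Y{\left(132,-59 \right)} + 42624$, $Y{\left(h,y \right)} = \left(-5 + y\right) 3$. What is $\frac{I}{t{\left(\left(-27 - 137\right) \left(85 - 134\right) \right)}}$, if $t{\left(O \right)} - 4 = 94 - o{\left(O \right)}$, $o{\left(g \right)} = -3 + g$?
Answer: $\frac{14141}{2645} \approx 5.3463$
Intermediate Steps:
$t{\left(O \right)} = 101 - O$ ($t{\left(O \right)} = 4 - \left(-97 + O\right) = 101 - O$)
$Y{\left(h,y \right)} = -15 + 3 y$
$I = -42423$ ($I = 9 - \left(\left(-15 + 3 \left(-59\right)\right) + 42624\right) = 9 - \left(\left(-15 - 177\right) + 42624\right) = 9 - \left(-192 + 42624\right) = 9 - 42432 = -42423$)
$\frac{I}{t{\left(\left(-27 - 137\right) \left(85 - 134\right) \right)}} = - \frac{42423}{101 - \left(-27 - 137\right) \left(85 - 134\right)} = - \frac{42423}{101 - \left(-164\right) \left(-49\right)} = - \frac{42423}{101 - 8036} = - \frac{42423}{-7935} = \left(-42423\right) \left(- \frac{1}{7935}\right) = \frac{14141}{2645}$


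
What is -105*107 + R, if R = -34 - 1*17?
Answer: -11286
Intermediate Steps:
R = -51 (R = -34 - 17 = -51)
-105*107 + R = -105*107 - 51 = -11235 - 51 = -11286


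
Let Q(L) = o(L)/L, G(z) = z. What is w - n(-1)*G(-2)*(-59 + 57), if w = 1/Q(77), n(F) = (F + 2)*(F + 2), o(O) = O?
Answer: -3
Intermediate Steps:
Q(L) = 1 (Q(L) = L/L = 1)
n(F) = (2 + F)² (n(F) = (2 + F)*(2 + F) = (2 + F)²)
w = 1 (w = 1/1 = 1)
w - n(-1)*G(-2)*(-59 + 57) = 1 - (2 - 1)²*(-2)*(-59 + 57) = 1 - 1²*(-2)*(-2) = 1 - 1*(-2)*(-2) = 1 - (-2)*(-2) = 1 - 1*4 = 1 - 4 = -3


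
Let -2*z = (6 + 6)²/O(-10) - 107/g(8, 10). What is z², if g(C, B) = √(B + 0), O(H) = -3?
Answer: 34489/40 + 1284*√10/5 ≈ 1674.3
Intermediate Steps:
g(C, B) = √B
z = 24 + 107*√10/20 (z = -((6 + 6)²/(-3) - 107*√10/10)/2 = -(12²*(-⅓) - 107*√10/10)/2 = -(144*(-⅓) - 107*√10/10)/2 = -(-48 - 107*√10/10)/2 = 24 + 107*√10/20 ≈ 40.918)
z² = (24 + 107*√10/20)²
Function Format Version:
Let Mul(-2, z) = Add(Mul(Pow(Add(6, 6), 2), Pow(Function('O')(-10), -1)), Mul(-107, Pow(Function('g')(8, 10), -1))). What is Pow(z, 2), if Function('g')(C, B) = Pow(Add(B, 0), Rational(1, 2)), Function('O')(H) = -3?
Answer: Add(Rational(34489, 40), Mul(Rational(1284, 5), Pow(10, Rational(1, 2)))) ≈ 1674.3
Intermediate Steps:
Function('g')(C, B) = Pow(B, Rational(1, 2))
z = Add(24, Mul(Rational(107, 20), Pow(10, Rational(1, 2)))) (z = Mul(Rational(-1, 2), Add(Mul(Pow(Add(6, 6), 2), Pow(-3, -1)), Mul(-107, Pow(Pow(10, Rational(1, 2)), -1)))) = Mul(Rational(-1, 2), Add(Mul(Pow(12, 2), Rational(-1, 3)), Mul(-107, Mul(Rational(1, 10), Pow(10, Rational(1, 2)))))) = Mul(Rational(-1, 2), Add(Mul(144, Rational(-1, 3)), Mul(Rational(-107, 10), Pow(10, Rational(1, 2))))) = Mul(Rational(-1, 2), Add(-48, Mul(Rational(-107, 10), Pow(10, Rational(1, 2))))) = Add(24, Mul(Rational(107, 20), Pow(10, Rational(1, 2)))) ≈ 40.918)
Pow(z, 2) = Pow(Add(24, Mul(Rational(107, 20), Pow(10, Rational(1, 2)))), 2)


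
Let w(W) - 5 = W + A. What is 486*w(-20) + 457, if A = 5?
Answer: -4403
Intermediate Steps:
w(W) = 10 + W (w(W) = 5 + (W + 5) = 5 + (5 + W) = 10 + W)
486*w(-20) + 457 = 486*(10 - 20) + 457 = 486*(-10) + 457 = -4860 + 457 = -4403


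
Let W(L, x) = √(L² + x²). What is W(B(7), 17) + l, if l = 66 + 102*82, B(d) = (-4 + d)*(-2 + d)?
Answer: 8430 + √514 ≈ 8452.7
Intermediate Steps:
l = 8430 (l = 66 + 8364 = 8430)
W(B(7), 17) + l = √((8 + 7² - 6*7)² + 17²) + 8430 = √((8 + 49 - 42)² + 289) + 8430 = √(15² + 289) + 8430 = √(225 + 289) + 8430 = √514 + 8430 = 8430 + √514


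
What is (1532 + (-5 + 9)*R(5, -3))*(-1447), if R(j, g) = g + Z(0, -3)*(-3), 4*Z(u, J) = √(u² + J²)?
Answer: -2186417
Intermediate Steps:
Z(u, J) = √(J² + u²)/4 (Z(u, J) = √(u² + J²)/4 = √(J² + u²)/4)
R(j, g) = -9/4 + g (R(j, g) = g + (√((-3)² + 0²)/4)*(-3) = g + (√(9 + 0)/4)*(-3) = g + (√9/4)*(-3) = g + ((¼)*3)*(-3) = g + (¾)*(-3) = g - 9/4 = -9/4 + g)
(1532 + (-5 + 9)*R(5, -3))*(-1447) = (1532 + (-5 + 9)*(-9/4 - 3))*(-1447) = (1532 + 4*(-21/4))*(-1447) = (1532 - 21)*(-1447) = 1511*(-1447) = -2186417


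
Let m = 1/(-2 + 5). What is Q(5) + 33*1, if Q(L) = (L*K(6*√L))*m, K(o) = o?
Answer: 33 + 10*√5 ≈ 55.361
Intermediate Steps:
m = ⅓ (m = 1/3 = ⅓ ≈ 0.33333)
Q(L) = 2*L^(3/2) (Q(L) = (L*(6*√L))*(⅓) = (6*L^(3/2))*(⅓) = 2*L^(3/2))
Q(5) + 33*1 = 2*5^(3/2) + 33*1 = 2*(5*√5) + 33 = 10*√5 + 33 = 33 + 10*√5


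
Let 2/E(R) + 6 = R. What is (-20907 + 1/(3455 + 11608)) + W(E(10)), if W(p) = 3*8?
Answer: -314560628/15063 ≈ -20883.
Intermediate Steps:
E(R) = 2/(-6 + R)
W(p) = 24
(-20907 + 1/(3455 + 11608)) + W(E(10)) = (-20907 + 1/(3455 + 11608)) + 24 = (-20907 + 1/15063) + 24 = -314922140/15063 + 24 = -314560628/15063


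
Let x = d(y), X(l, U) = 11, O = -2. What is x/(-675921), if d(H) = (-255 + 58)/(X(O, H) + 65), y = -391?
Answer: 197/51369996 ≈ 3.8349e-6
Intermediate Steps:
d(H) = -197/76 (d(H) = (-255 + 58)/(11 + 65) = -197/76)
x = -197/76 ≈ -2.5921
x/(-675921) = -197/76/(-675921) = -197/76*(-1/675921) = 197/51369996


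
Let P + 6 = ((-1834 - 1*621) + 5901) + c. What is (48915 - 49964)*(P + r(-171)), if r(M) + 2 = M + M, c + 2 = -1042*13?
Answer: 10964148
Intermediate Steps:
c = -13548 (c = -2 - 1042*13 = -2 - 13546 = -13548)
P = -10108 (P = -6 + (((-1834 - 1*621) + 5901) - 13548) = -6 + (((-1834 - 621) + 5901) - 13548) = -6 + ((-2455 + 5901) - 13548) = -6 + (3446 - 13548) = -6 - 10102 = -10108)
r(M) = -2 + 2*M (r(M) = -2 + (M + M) = -2 + 2*M)
(48915 - 49964)*(P + r(-171)) = (48915 - 49964)*(-10108 + (-2 + 2*(-171))) = -1049*(-10108 + (-2 - 342)) = -1049*(-10108 - 344) = -1049*(-10452) = 10964148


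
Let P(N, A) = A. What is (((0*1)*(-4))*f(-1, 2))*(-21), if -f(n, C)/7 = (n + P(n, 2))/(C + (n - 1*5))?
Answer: 0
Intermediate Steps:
f(n, C) = -7*(2 + n)/(-5 + C + n) (f(n, C) = -7*(n + 2)/(C + (n - 1*5)) = -7*(2 + n)/(C + (n - 5)) = -7*(2 + n)/(C + (-5 + n)) = -7*(2 + n)/(-5 + C + n))
(((0*1)*(-4))*f(-1, 2))*(-21) = (((0*1)*(-4))*(7*(-2 - 1*(-1))/(-5 + 2 - 1)))*(-21) = ((0*(-4))*(7*(-2 + 1)/(-4)))*(-21) = (0*(7*(-¼)*(-1)))*(-21) = (0*(7/4))*(-21) = 0*(-21) = 0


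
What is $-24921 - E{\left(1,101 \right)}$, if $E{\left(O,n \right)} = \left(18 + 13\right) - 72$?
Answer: $-24880$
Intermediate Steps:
$E{\left(O,n \right)} = -41$ ($E{\left(O,n \right)} = 31 - 72 = -41$)
$-24921 - E{\left(1,101 \right)} = -24921 - -41 = -24921 + 41 = -24880$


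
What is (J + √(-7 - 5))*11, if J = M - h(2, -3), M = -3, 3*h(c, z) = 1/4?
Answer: -407/12 + 22*I*√3 ≈ -33.917 + 38.105*I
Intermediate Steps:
h(c, z) = 1/12 (h(c, z) = (⅓)/4 = (⅓)*(¼) = 1/12)
J = -37/12 (J = -3 - 1*1/12 = -3 - 1/12 = -37/12 ≈ -3.0833)
(J + √(-7 - 5))*11 = (-37/12 + √(-7 - 5))*11 = (-37/12 + √(-12))*11 = (-37/12 + 2*I*√3)*11 = -407/12 + 22*I*√3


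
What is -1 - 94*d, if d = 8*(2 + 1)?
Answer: -2257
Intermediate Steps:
d = 24 (d = 8*3 = 24)
-1 - 94*d = -1 - 94*24 = -1 - 2256 = -2257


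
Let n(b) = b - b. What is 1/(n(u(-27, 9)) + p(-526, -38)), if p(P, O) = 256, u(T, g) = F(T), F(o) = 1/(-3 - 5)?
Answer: 1/256 ≈ 0.0039063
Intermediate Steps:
F(o) = -⅛ (F(o) = 1/(-8) = -⅛)
u(T, g) = -⅛
n(b) = 0
1/(n(u(-27, 9)) + p(-526, -38)) = 1/(0 + 256) = 1/256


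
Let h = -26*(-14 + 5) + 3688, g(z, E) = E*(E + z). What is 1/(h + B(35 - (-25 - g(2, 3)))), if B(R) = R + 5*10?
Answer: 1/4047 ≈ 0.00024710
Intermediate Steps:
B(R) = 50 + R (B(R) = R + 50 = 50 + R)
h = 3922 (h = -26*(-9) + 3688 = 234 + 3688 = 3922)
1/(h + B(35 - (-25 - g(2, 3)))) = 1/(3922 + (50 + (35 - (-25 - 3*(3 + 2))))) = 1/(3922 + (50 + (35 - (-25 - 3*5)))) = 1/(3922 + (50 + (35 - (-25 - 1*15)))) = 1/(3922 + (50 + (35 - (-25 - 15)))) = 1/(3922 + (50 + (35 - 1*(-40)))) = 1/(3922 + (50 + (35 + 40))) = 1/(3922 + (50 + 75)) = 1/(3922 + 125) = 1/4047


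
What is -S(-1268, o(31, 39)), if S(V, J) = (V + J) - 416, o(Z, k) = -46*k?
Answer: 3478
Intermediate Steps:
S(V, J) = -416 + J + V (S(V, J) = (J + V) - 416 = -416 + J + V)
-S(-1268, o(31, 39)) = -(-416 - 46*39 - 1268) = -(-416 - 1794 - 1268) = -1*(-3478) = 3478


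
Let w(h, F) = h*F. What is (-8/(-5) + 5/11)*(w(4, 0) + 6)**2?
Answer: 4068/55 ≈ 73.964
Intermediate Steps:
w(h, F) = F*h
(-8/(-5) + 5/11)*(w(4, 0) + 6)**2 = (-8/(-5) + 5/11)*(0*4 + 6)**2 = (-8*(-1/5) + 5*(1/11))*(0 + 6)**2 = (8/5 + 5/11)*6**2 = (113/55)*36 = 4068/55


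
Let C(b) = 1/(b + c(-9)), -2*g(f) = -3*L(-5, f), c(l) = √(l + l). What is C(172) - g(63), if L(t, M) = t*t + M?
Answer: (-396*√2 + 22703*I)/(-172*I + 3*√2) ≈ -131.99 - 0.00014332*I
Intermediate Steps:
L(t, M) = M + t² (L(t, M) = t² + M = M + t²)
c(l) = √2*√l (c(l) = √(2*l) = √2*√l)
g(f) = 75/2 + 3*f/2 (g(f) = -(-3)*(f + (-5)²)/2 = -(-3)*(f + 25)/2 = -(-3)*(25 + f)/2 = -(-75 - 3*f)/2 = 75/2 + 3*f/2)
C(b) = 1/(b + 3*I*√2) (C(b) = 1/(b + √2*√(-9)) = 1/(b + √2*(3*I)) = 1/(b + 3*I*√2))
C(172) - g(63) = 1/(172 + 3*I*√2) - (75/2 + (3/2)*63) = 1/(172 + 3*I*√2) - (75/2 + 189/2) = 1/(172 + 3*I*√2) - 1*132 = 1/(172 + 3*I*√2) - 132 = -132 + 1/(172 + 3*I*√2)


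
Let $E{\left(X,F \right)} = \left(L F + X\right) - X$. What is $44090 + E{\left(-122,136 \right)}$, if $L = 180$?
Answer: $68570$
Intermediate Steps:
$E{\left(X,F \right)} = 180 F$ ($E{\left(X,F \right)} = \left(180 F + X\right) - X = \left(X + 180 F\right) - X = 180 F$)
$44090 + E{\left(-122,136 \right)} = 44090 + 180 \cdot 136 = 44090 + 24480 = 68570$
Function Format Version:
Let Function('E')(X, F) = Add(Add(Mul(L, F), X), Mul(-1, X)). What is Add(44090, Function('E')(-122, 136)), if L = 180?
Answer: 68570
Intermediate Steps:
Function('E')(X, F) = Mul(180, F) (Function('E')(X, F) = Add(Add(Mul(180, F), X), Mul(-1, X)) = Add(Add(X, Mul(180, F)), Mul(-1, X)) = Mul(180, F))
Add(44090, Function('E')(-122, 136)) = Add(44090, Mul(180, 136)) = Add(44090, 24480) = 68570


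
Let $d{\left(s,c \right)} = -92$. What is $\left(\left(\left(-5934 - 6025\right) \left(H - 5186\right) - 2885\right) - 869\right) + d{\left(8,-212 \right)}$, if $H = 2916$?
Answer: $27143084$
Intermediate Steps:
$\left(\left(\left(-5934 - 6025\right) \left(H - 5186\right) - 2885\right) - 869\right) + d{\left(8,-212 \right)} = \left(\left(\left(-5934 - 6025\right) \left(2916 - 5186\right) - 2885\right) - 869\right) - 92 = \left(\left(\left(-11959\right) \left(-2270\right) - 2885\right) - 869\right) - 92 = \left(\left(27146930 - 2885\right) - 869\right) - 92 = \left(27144045 - 869\right) - 92 = 27143176 - 92 = 27143084$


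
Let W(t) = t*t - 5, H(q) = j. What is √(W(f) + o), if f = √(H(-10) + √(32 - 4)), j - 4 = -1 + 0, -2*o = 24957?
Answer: √(-49922 + 8*√7)/2 ≈ 111.69*I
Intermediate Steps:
o = -24957/2 (o = -½*24957 = -24957/2 ≈ -12479.)
j = 3 (j = 4 + (-1 + 0) = 4 - 1 = 3)
H(q) = 3
f = √(3 + 2*√7) (f = √(3 + √(32 - 4)) = √(3 + √28) = √(3 + 2*√7) ≈ 2.8795)
W(t) = -5 + t² (W(t) = t² - 5 = -5 + t²)
√(W(f) + o) = √((-5 + (√(3 + 2*√7))²) - 24957/2) = √((-5 + (3 + 2*√7)) - 24957/2) = √((-2 + 2*√7) - 24957/2) = √(-24961/2 + 2*√7)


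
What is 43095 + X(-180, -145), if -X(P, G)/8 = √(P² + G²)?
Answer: 43095 - 40*√2137 ≈ 41246.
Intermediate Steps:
X(P, G) = -8*√(G² + P²) (X(P, G) = -8*√(P² + G²) = -8*√(G² + P²))
43095 + X(-180, -145) = 43095 - 8*√((-145)² + (-180)²) = 43095 - 8*√(21025 + 32400) = 43095 - 40*√2137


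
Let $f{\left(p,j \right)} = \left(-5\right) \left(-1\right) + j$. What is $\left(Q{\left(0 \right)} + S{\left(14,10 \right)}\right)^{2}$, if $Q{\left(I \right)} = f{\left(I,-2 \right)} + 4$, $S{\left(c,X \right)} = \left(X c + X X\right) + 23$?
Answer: $72900$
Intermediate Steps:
$S{\left(c,X \right)} = 23 + X^{2} + X c$ ($S{\left(c,X \right)} = \left(X c + X^{2}\right) + 23 = \left(X^{2} + X c\right) + 23 = 23 + X^{2} + X c$)
$f{\left(p,j \right)} = 5 + j$
$Q{\left(I \right)} = 7$ ($Q{\left(I \right)} = \left(5 - 2\right) + 4 = 3 + 4 = 7$)
$\left(Q{\left(0 \right)} + S{\left(14,10 \right)}\right)^{2} = \left(7 + \left(23 + 10^{2} + 10 \cdot 14\right)\right)^{2} = \left(7 + \left(23 + 100 + 140\right)\right)^{2} = \left(7 + 263\right)^{2} = 270^{2} = 72900$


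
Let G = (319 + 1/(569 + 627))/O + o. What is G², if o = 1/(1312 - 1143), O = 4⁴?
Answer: 24834046324129/15842692562944 ≈ 1.5675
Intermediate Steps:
O = 256
o = 1/169 ≈ 0.0059172
G = 4983377/3980288 (G = (319 + 1/(569 + 627))/256 + 1/169 = (319 + 1/1196)*(1/256) + 1/169 = (381525/1196)*(1/256) + 1/169 = 381525/306176 + 1/169 = 4983377/3980288 ≈ 1.2520)
G² = (4983377/3980288)² = 24834046324129/15842692562944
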